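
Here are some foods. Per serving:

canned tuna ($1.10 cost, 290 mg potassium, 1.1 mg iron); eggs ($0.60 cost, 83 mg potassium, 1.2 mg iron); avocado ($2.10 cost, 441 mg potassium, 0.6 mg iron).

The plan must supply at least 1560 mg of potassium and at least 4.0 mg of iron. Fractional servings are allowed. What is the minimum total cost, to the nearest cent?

canned tuna only: max(1560/290, 4.0/1.1) = 5.379 servings → $5.92.
eggs only: max(1560/83, 4.0/1.2) = 18.8 servings → $11.28.
avocado only: max(1560/441, 4.0/0.6) = 6.667 servings → $14.00.
canned tuna + eggs with both targets exact would need a negative amount; discard.
canned tuna + avocado with both tight: 2.662 servings and 1.787 servings → $6.68.
eggs + avocado with both tight: 1.727 servings and 3.212 servings → $7.78.
Cheapest feasible corner: $5.92.

$5.92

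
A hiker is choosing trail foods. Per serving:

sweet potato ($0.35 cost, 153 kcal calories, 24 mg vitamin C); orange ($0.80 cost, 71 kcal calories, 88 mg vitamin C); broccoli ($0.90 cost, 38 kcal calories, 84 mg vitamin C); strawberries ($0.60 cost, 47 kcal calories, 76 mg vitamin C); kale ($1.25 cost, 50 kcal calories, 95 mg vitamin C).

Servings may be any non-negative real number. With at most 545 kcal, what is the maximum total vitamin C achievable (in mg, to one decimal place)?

Vitamin C per kcal: broccoli 2.211, kale 1.9, strawberries 1.617, orange 1.239, sweet potato 0.1569.
With no serving limits, spend the whole calories allowance on broccoli: 545 kcal / 38 kcal × 84 mg = 1204.7 mg.

1204.7 mg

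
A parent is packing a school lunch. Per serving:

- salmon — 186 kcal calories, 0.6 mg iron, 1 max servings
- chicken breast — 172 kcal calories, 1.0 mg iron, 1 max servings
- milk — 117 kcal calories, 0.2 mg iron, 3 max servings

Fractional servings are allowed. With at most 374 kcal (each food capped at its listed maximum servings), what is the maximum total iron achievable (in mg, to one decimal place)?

Iron per kcal: chicken breast 0.005814, salmon 0.003226, milk 0.001709.
Take 1 serving of chicken breast: uses 172 kcal, +1.0 mg iron (running total 1.0 mg).
Take 1 serving of salmon: uses 186 kcal, +0.6 mg iron (running total 1.6 mg).
Take 0.1368 servings of milk: uses 16 kcal, +0.0 mg iron (running total 1.6 mg).
Greedy by best ratio exhausts the calories allowance optimally: 1.6 mg.

1.6 mg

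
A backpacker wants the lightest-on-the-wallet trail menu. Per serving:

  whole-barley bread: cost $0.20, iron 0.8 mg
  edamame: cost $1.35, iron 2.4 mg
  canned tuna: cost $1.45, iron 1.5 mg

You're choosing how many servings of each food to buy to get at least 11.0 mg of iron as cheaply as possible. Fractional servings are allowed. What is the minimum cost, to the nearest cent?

Cost per mg of iron: whole-barley bread $0.2500, edamame $0.5625, canned tuna $0.9667.
With no serving limits, use only whole-barley bread: 11.0 mg / 0.8 mg = 13.75 servings × $0.20 = $2.75.

$2.75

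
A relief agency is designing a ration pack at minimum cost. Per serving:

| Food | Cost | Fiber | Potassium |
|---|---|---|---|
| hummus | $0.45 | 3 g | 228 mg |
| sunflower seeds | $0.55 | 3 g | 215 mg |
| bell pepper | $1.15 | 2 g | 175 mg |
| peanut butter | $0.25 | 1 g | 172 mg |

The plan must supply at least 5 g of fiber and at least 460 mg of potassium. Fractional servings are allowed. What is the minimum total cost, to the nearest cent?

$0.83

A basic optimal solution has at most two foods positive. Try each food alone and each pair with both targets met exactly.
hummus only: max(5/3, 460/228) = 2.018 servings → $0.91.
sunflower seeds only: max(5/3, 460/215) = 2.14 servings → $1.18.
bell pepper only: max(5/2, 460/175) = 2.629 servings → $3.02.
peanut butter only: max(5/1, 460/172) = 5 servings → $1.25.
hummus + sunflower seeds with both targets exact would need a negative amount; discard.
hummus + bell pepper with both targets exact would need a negative amount; discard.
hummus + peanut butter with both tight: 1.389 servings and 0.8333 servings → $0.83.
sunflower seeds + bell pepper: the both-tight solution has a negative serving — not a feasible corner.
sunflower seeds + peanut butter with both tight: 1.329 servings and 1.013 servings → $0.98.
bell pepper + peanut butter with both tight: 2.367 servings and 0.2663 servings → $2.79.
The minimum over all feasible corners is $0.83.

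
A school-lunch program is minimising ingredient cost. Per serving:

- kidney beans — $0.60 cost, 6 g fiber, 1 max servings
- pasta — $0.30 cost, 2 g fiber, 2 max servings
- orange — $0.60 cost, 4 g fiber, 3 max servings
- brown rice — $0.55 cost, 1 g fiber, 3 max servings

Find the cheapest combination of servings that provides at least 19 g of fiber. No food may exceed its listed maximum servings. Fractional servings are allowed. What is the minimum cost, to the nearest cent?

Cost per g of fiber: kidney beans $0.1000, pasta $0.1500, orange $0.1500, brown rice $0.5500.
Take 1 serving of kidney beans: +6.0 g fiber for $0.60 (total $0.60, still need 13.0 g).
Take 2 servings of pasta: +4.0 g fiber for $0.60 (total $1.20, still need 9.0 g).
Take 2.25 servings of orange: +9.0 g fiber for $1.35 (total $2.55, still need 0.0 g).
Filling from the cheapest source first is optimal under one linear minimum: $2.55.

$2.55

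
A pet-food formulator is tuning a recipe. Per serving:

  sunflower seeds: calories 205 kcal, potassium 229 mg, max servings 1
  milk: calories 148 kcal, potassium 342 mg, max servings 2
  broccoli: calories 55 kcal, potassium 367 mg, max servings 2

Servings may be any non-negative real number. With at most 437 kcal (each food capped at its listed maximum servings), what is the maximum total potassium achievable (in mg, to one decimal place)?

Potassium per kcal: broccoli 6.673, milk 2.311, sunflower seeds 1.117.
Take 2 servings of broccoli: uses 110 kcal, +734.0 mg potassium (running total 734.0 mg).
Take 2 servings of milk: uses 296 kcal, +684.0 mg potassium (running total 1418.0 mg).
Take 0.1512 servings of sunflower seeds: uses 31 kcal, +34.6 mg potassium (running total 1452.6 mg).
Filling greedily by potassium-per-kcal is optimal for one linear limit, giving 1452.6 mg.

1452.6 mg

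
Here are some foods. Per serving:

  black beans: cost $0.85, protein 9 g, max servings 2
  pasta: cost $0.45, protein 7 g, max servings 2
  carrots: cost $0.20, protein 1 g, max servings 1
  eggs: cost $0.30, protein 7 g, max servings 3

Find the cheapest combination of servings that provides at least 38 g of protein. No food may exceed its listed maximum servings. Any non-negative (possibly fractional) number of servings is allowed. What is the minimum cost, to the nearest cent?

Cost per g of protein: eggs $0.0429, pasta $0.0643, black beans $0.0944, carrots $0.2000.
Take 3 servings of eggs: +21.0 g protein for $0.90 (total $0.90, still need 17.0 g).
Take 2 servings of pasta: +14.0 g protein for $0.90 (total $1.80, still need 3.0 g).
Take 0.3333 servings of black beans: +3.0 g protein for $0.28 (total $2.08, still need 0.0 g).
Greedy by cheapest-per-g is optimal for a single linear constraint, so the minimum cost is $2.08.

$2.08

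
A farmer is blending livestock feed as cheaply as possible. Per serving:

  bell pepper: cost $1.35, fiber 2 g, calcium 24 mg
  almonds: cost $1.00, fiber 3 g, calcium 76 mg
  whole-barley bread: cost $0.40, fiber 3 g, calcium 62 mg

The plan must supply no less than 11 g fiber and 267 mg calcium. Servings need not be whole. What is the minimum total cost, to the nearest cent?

$1.72

For a min-cost LP with two ≥-constraints, a basic feasible solution has at most two positive variables.
bell pepper only: max(11/2, 267/24) = 11.12 servings → $15.02.
almonds only: max(11/3, 267/76) = 3.667 servings → $3.67.
whole-barley bread only: max(11/3, 267/62) = 4.306 servings → $1.72.
bell pepper + almonds with both tight: 0.4375 servings and 3.375 servings → $3.97.
bell pepper + whole-barley bread: the both-tight solution has a negative serving — not a feasible corner.
almonds + whole-barley bread with both tight: 2.833 servings and 0.8333 servings → $3.17.
So the least-cost plan costs $1.72.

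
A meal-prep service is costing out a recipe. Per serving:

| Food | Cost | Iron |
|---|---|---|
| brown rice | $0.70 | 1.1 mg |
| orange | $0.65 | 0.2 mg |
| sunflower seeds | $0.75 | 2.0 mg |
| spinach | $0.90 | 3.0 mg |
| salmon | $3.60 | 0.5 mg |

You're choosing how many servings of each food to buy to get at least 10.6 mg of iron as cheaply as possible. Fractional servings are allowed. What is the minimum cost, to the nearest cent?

Cost per mg of iron: spinach $0.3000, sunflower seeds $0.3750, brown rice $0.6364, orange $3.2500, salmon $7.2000.
With no serving limits, use only spinach: 10.6 mg / 3.0 mg = 3.533 servings × $0.90 = $3.18.

$3.18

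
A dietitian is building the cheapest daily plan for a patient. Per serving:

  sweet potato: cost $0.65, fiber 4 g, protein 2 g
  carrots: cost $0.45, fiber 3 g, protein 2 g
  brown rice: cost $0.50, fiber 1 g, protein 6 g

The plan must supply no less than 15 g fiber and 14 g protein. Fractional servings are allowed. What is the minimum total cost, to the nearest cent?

sweet potato only: max(15/4, 14/2) = 7 servings → $4.55.
carrots only: max(15/3, 14/2) = 7 servings → $3.15.
brown rice only: max(15/1, 14/6) = 15 servings → $7.50.
sweet potato + carrots: intersection lies outside the first quadrant.
sweet potato + brown rice with both tight: 3.455 servings and 1.182 servings → $2.84.
carrots + brown rice with both tight: 4.75 servings and 0.75 servings → $2.51.
The minimum over all feasible corners is $2.51.

$2.51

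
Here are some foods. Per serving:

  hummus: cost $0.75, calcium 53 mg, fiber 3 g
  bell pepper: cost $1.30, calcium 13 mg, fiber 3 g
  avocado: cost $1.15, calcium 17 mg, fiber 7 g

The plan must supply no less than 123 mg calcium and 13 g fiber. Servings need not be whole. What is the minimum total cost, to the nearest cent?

Minimising a linear cost over {calcium ≥ 123, fiber ≥ 13, servings ≥ 0} — the optimum is at a vertex, using one or two foods.
hummus only: max(123/53, 13/3) = 4.333 servings → $3.25.
bell pepper only: max(123/13, 13/3) = 9.462 servings → $12.30.
avocado only: max(123/17, 13/7) = 7.235 servings → $8.32.
hummus + bell pepper with both tight: 1.667 servings and 2.667 servings → $4.72.
hummus + avocado with both tight: 2 servings and 1 serving → $2.65.
bell pepper + avocado: the both-tight solution has a negative serving — not a feasible corner.
Cheapest feasible corner: $2.65.

$2.65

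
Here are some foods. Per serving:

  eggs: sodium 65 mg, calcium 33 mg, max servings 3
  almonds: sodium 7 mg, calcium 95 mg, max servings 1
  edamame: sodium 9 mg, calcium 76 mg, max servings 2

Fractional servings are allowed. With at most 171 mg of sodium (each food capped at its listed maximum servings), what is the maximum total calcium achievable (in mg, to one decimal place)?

321.1 mg

Calcium per mg sodium: almonds 13.57, edamame 8.444, eggs 0.5077.
Take 1 serving of almonds: uses 7 mg sodium, +95.0 mg calcium (running total 95.0 mg).
Take 2 servings of edamame: uses 18 mg sodium, +152.0 mg calcium (running total 247.0 mg).
Take 2.246 servings of eggs: uses 146 mg sodium, +74.1 mg calcium (running total 321.1 mg).
Greedy by best ratio exhausts the sodium allowance optimally: 321.1 mg.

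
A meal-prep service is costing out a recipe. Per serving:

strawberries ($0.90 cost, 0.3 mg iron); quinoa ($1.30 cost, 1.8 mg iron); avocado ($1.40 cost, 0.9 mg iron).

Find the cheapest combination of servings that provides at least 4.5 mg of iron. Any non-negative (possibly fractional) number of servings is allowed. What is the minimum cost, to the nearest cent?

Cost per mg of iron: quinoa $0.7222, avocado $1.5556, strawberries $3.0000.
With no serving limits, use only quinoa: 4.5 mg / 1.8 mg = 2.5 servings × $1.30 = $3.25.

$3.25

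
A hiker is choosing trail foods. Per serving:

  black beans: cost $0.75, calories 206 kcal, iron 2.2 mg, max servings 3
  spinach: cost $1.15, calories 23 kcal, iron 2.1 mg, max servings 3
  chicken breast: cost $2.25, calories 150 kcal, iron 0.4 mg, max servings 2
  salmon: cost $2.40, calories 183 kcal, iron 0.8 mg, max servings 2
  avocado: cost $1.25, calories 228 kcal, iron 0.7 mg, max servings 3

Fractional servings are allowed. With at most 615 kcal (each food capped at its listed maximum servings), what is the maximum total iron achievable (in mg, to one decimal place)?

12.1 mg

Iron per kcal: spinach 0.0913, black beans 0.01068, salmon 0.004372, avocado 0.00307, chicken breast 0.002667.
Take 3 servings of spinach: uses 69 kcal, +6.3 mg iron (running total 6.3 mg).
Take 2.65 servings of black beans: uses 546 kcal, +5.8 mg iron (running total 12.1 mg).
Filling greedily by iron-per-kcal is optimal for one linear limit, giving 12.1 mg.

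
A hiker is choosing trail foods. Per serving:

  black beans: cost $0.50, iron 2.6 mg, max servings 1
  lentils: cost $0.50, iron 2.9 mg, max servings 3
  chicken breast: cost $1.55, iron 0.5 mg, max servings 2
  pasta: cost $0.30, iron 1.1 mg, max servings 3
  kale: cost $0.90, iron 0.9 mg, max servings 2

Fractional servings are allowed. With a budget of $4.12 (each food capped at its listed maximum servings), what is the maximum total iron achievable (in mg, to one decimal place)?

Iron per dollar: lentils 5.8, black beans 5.2, pasta 3.667, kale 1, chicken breast 0.3226.
Take 3 servings of lentils: spends $1.50, +8.7 mg iron (running total 8.7 mg).
Take 1 serving of black beans: spends $0.50, +2.6 mg iron (running total 11.3 mg).
Take 3 servings of pasta: spends $0.90, +3.3 mg iron (running total 14.6 mg).
Take 1.356 servings of kale: spends $1.22, +1.2 mg iron (running total 15.8 mg).
Filling greedily by iron-per-dollar is optimal for one linear limit, giving 15.8 mg.

15.8 mg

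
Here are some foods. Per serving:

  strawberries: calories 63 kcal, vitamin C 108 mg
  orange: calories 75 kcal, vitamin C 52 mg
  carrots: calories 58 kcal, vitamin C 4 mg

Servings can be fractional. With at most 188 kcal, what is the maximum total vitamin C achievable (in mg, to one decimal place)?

Vitamin C per kcal: strawberries 1.714, orange 0.6933, carrots 0.06897.
With no serving limits, spend the whole calories allowance on strawberries: 188 kcal / 63 kcal × 108 mg = 322.3 mg.

322.3 mg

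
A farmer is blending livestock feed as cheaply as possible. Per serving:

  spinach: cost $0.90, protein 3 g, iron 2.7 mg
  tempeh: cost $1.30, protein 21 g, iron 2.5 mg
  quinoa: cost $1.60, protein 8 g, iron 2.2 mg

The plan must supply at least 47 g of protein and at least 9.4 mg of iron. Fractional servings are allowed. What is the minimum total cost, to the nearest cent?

An LP optimum is at a vertex; with two nutrient constraints at most two foods are used. Check each candidate.
spinach only: max(47/3, 9.4/2.7) = 15.67 servings → $14.10.
tempeh only: max(47/21, 9.4/2.5) = 3.76 servings → $4.89.
quinoa only: max(47/8, 9.4/2.2) = 5.875 servings → $9.40.
spinach + tempeh with both tight: 1.624 servings and 2.006 servings → $4.07.
spinach + quinoa: the both-tight solution has a negative serving — not a feasible corner.
tempeh + quinoa with both tight: 1.076 servings and 3.05 servings → $6.28.
Cheapest feasible corner: $4.07.

$4.07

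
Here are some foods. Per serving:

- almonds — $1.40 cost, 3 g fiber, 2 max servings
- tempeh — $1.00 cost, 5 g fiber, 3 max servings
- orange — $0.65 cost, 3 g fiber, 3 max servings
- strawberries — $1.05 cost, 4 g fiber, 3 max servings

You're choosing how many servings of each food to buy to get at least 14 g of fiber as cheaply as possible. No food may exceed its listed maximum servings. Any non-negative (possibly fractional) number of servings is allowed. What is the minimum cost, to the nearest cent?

$2.80

Cost per g of fiber: tempeh $0.2000, orange $0.2167, strawberries $0.2625, almonds $0.4667.
Take 2.8 servings of tempeh: +14.0 g fiber for $2.80 (total $2.80, still need 0.0 g).
Filling from the cheapest source first is optimal under one linear minimum: $2.80.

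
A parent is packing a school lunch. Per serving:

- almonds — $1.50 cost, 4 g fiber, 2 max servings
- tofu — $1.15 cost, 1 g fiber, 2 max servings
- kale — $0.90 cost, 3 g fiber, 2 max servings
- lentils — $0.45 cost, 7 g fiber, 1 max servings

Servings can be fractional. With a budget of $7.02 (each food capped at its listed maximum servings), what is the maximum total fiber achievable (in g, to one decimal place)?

Fiber per dollar: lentils 15.56, kale 3.333, almonds 2.667, tofu 0.8696.
Take 1 serving of lentils: spends $0.45, +7.0 g fiber (running total 7.0 g).
Take 2 servings of kale: spends $1.80, +6.0 g fiber (running total 13.0 g).
Take 2 servings of almonds: spends $3.00, +8.0 g fiber (running total 21.0 g).
Take 1.539 servings of tofu: spends $1.77, +1.5 g fiber (running total 22.5 g).
Filling greedily by fiber-per-dollar is optimal for one linear limit, giving 22.5 g.

22.5 g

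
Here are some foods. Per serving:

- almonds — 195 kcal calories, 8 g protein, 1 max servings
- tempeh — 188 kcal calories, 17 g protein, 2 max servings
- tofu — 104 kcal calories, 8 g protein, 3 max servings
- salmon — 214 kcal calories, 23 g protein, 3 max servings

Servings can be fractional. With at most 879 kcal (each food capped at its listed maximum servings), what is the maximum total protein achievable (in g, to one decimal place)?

90.4 g

Protein per kcal: salmon 0.1075, tempeh 0.09043, tofu 0.07692, almonds 0.04103.
Take 3 servings of salmon: uses 642 kcal, +69.0 g protein (running total 69.0 g).
Take 1.261 servings of tempeh: uses 237 kcal, +21.4 g protein (running total 90.4 g).
Filling greedily by protein-per-kcal is optimal for one linear limit, giving 90.4 g.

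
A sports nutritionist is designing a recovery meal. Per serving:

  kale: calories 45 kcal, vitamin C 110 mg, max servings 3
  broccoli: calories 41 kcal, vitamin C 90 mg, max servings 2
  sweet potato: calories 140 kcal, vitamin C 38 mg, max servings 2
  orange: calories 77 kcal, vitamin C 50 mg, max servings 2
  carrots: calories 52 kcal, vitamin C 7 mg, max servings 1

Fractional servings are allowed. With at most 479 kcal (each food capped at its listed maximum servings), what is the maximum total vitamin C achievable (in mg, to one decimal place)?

Vitamin C per kcal: kale 2.444, broccoli 2.195, orange 0.6494, sweet potato 0.2714, carrots 0.1346.
Take 3 servings of kale: uses 135 kcal, +330.0 mg vitamin C (running total 330.0 mg).
Take 2 servings of broccoli: uses 82 kcal, +180.0 mg vitamin C (running total 510.0 mg).
Take 2 servings of orange: uses 154 kcal, +100.0 mg vitamin C (running total 610.0 mg).
Take 0.7714 servings of sweet potato: uses 108 kcal, +29.3 mg vitamin C (running total 639.3 mg).
Filling greedily by vitamin C-per-kcal is optimal for one linear limit, giving 639.3 mg.

639.3 mg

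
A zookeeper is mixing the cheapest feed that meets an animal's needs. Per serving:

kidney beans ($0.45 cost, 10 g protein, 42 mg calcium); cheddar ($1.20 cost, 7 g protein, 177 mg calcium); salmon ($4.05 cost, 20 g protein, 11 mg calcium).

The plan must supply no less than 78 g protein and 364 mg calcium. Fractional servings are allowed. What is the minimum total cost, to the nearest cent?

With two linear requirements the optimum uses one or two foods; enumerate the corners.
kidney beans only: max(78/10, 364/42) = 8.667 servings → $3.90.
cheddar only: max(78/7, 364/177) = 11.14 servings → $13.37.
salmon only: max(78/20, 364/11) = 33.09 servings → $134.02.
kidney beans + cheddar with both tight: 7.627 servings and 0.2466 servings → $3.73.
kidney beans + salmon: the both-tight solution has a negative serving — not a feasible corner.
cheddar + salmon with both tight: 1.854 servings and 3.251 servings → $15.39.
The minimum over all feasible corners is $3.73.

$3.73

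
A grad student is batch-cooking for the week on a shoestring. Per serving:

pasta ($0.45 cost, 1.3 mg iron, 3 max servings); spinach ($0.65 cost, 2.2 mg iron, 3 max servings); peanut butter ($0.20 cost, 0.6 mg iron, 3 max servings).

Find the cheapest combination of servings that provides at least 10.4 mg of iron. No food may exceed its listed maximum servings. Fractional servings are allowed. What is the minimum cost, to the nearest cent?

$3.24

Cost per mg of iron: spinach $0.2955, peanut butter $0.3333, pasta $0.3462.
Take 3 servings of spinach: +6.6 mg iron for $1.95 (total $1.95, still need 3.8 mg).
Take 3 servings of peanut butter: +1.8 mg iron for $0.60 (total $2.55, still need 2.0 mg).
Take 1.538 servings of pasta: +2.0 mg iron for $0.69 (total $3.24, still need 0.0 mg).
Filling from the cheapest source first is optimal under one linear minimum: $3.24.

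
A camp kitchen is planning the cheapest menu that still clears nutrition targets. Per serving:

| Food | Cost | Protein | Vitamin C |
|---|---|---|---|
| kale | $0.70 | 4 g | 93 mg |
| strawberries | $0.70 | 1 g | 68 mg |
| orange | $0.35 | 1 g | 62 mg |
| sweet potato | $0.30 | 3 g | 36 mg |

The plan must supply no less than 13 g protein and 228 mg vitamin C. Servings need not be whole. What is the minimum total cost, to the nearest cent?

$1.66

With two linear requirements the optimum uses one or two foods; enumerate the corners.
kale only: max(13/4, 228/93) = 3.25 servings → $2.27.
strawberries only: max(13/1, 228/68) = 13 servings → $9.10.
orange only: max(13/1, 228/62) = 13 servings → $4.55.
sweet potato only: max(13/3, 228/36) = 6.333 servings → $1.90.
kale + strawberries: the both-tight solution has a negative serving — not a feasible corner.
kale + orange: intersection lies outside the first quadrant.
kale + sweet potato with both tight: 1.6 servings and 2.2 servings → $1.78.
strawberries + orange: intersection lies outside the first quadrant.
strawberries + sweet potato with both tight: 1.286 servings and 3.905 servings → $2.07.
orange + sweet potato with both tight: 1.44 servings and 3.853 servings → $1.66.
So the least-cost plan costs $1.66.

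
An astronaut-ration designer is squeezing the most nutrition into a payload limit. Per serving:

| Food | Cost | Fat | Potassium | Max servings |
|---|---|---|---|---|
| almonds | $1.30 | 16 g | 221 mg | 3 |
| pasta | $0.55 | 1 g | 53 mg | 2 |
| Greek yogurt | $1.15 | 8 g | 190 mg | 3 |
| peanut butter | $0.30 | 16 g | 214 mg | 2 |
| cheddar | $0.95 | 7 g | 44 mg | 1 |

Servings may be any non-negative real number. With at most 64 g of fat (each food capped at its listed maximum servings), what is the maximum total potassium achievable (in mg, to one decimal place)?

Potassium per g fat: pasta 53, Greek yogurt 23.75, almonds 13.81, peanut butter 13.38, cheddar 6.286.
Take 2 servings of pasta: uses 2 g fat, +106.0 mg potassium (running total 106.0 mg).
Take 3 servings of Greek yogurt: uses 24 g fat, +570.0 mg potassium (running total 676.0 mg).
Take 2.375 servings of almonds: uses 38 g fat, +524.9 mg potassium (running total 1200.9 mg).
Filling greedily by potassium-per-g fat is optimal for one linear limit, giving 1200.9 mg.

1200.9 mg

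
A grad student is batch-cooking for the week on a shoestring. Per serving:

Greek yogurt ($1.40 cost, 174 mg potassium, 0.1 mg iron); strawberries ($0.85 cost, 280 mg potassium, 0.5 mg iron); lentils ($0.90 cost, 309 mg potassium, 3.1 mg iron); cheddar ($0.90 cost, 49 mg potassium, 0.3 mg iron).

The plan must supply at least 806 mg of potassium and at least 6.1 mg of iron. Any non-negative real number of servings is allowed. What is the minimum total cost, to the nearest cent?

Minimising a linear cost over {potassium ≥ 806, iron ≥ 6.1, servings ≥ 0} — the optimum is at a vertex, using one or two foods.
Greek yogurt only: max(806/174, 6.1/0.1) = 61 servings → $85.40.
strawberries only: max(806/280, 6.1/0.5) = 12.2 servings → $10.37.
lentils only: max(806/309, 6.1/3.1) = 2.608 servings → $2.35.
cheddar only: max(806/49, 6.1/0.3) = 20.33 servings → $18.30.
Greek yogurt + strawberries: the both-tight solution has a negative serving — not a feasible corner.
Greek yogurt + lentils with both tight: 1.207 servings and 1.929 servings → $3.43.
Greek yogurt + cheddar: the both-tight solution has a negative serving — not a feasible corner.
strawberries + lentils with both tight: 0.8601 servings and 1.829 servings → $2.38.
strawberries + cheddar: the both-tight solution has a negative serving — not a feasible corner.
lentils + cheddar with both tight: 0.9645 servings and 10.37 servings → $10.20.
So the least-cost plan costs $2.35.

$2.35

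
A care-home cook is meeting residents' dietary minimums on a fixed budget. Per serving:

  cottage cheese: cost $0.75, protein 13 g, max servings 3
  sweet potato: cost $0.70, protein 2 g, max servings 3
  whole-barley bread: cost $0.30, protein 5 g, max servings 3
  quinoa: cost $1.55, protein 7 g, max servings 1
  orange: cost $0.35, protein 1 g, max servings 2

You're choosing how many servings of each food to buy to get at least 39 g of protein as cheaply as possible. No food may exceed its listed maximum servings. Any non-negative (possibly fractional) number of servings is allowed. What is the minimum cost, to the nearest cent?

Cost per g of protein: cottage cheese $0.0577, whole-barley bread $0.0600, quinoa $0.2214, sweet potato $0.3500, orange $0.3500.
Take 3 servings of cottage cheese: +39.0 g protein for $2.25 (total $2.25, still need 0.0 g).
Greedy by cheapest-per-g is optimal for a single linear constraint, so the minimum cost is $2.25.

$2.25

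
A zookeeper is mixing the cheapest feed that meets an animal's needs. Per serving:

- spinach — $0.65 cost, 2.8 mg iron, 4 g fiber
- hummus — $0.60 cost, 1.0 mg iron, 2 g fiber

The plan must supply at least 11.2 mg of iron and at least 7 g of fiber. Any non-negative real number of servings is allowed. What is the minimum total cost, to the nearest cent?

This is a tiny linear program; its minimum lies at a vertex of the feasible set. List the vertices and price them.
spinach only: max(11.2/2.8, 7/4) = 4 servings → $2.60.
hummus only: max(11.2/1.0, 7/2) = 11.2 servings → $6.72.
spinach + hummus with both targets exact would need a negative amount; discard.
So the least-cost plan costs $2.60.

$2.60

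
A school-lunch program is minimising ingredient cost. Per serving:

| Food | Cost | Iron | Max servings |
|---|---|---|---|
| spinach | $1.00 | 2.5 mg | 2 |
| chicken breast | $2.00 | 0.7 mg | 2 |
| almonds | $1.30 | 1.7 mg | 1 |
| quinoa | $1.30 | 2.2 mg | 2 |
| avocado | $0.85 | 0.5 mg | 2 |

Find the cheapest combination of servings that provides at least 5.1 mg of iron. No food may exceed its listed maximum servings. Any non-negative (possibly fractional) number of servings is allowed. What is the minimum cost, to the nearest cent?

$2.06

Cost per mg of iron: spinach $0.4000, quinoa $0.5909, almonds $0.7647, avocado $1.7000, chicken breast $2.8571.
Take 2 servings of spinach: +5.0 mg iron for $2.00 (total $2.00, still need 0.1 mg).
Take 0.04545 servings of quinoa: +0.1 mg iron for $0.06 (total $2.06, still need 0.0 mg).
Greedy by cheapest-per-mg is optimal for a single linear constraint, so the minimum cost is $2.06.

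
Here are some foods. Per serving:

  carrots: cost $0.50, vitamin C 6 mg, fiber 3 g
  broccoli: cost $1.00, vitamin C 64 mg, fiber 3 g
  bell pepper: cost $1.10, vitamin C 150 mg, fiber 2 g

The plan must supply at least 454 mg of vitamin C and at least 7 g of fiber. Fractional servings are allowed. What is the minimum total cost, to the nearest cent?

$3.48

This is a tiny linear program; its minimum lies at a vertex of the feasible set. List the vertices and price them.
carrots only: max(454/6, 7/3) = 75.67 servings → $37.83.
broccoli only: max(454/64, 7/3) = 7.094 servings → $7.09.
bell pepper only: max(454/150, 7/2) = 3.5 servings → $3.85.
carrots + broccoli: the both-tight solution has a negative serving — not a feasible corner.
carrots + bell pepper with both tight: 0.3242 servings and 3.014 servings → $3.48.
broccoli + bell pepper with both tight: 0.441 servings and 2.839 servings → $3.56.
Cheapest feasible corner: $3.48.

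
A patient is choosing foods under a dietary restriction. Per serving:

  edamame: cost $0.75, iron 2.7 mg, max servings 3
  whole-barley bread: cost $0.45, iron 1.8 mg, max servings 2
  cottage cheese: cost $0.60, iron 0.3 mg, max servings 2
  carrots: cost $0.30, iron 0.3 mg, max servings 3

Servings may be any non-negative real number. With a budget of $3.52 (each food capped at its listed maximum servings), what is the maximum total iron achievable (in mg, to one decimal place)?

12.1 mg

Iron per dollar: whole-barley bread 4, edamame 3.6, carrots 1, cottage cheese 0.5.
Take 2 servings of whole-barley bread: spends $0.90, +3.6 mg iron (running total 3.6 mg).
Take 3 servings of edamame: spends $2.25, +8.1 mg iron (running total 11.7 mg).
Take 1.233 servings of carrots: spends $0.37, +0.4 mg iron (running total 12.1 mg).
Greedy by best ratio exhausts the cost allowance optimally: 12.1 mg.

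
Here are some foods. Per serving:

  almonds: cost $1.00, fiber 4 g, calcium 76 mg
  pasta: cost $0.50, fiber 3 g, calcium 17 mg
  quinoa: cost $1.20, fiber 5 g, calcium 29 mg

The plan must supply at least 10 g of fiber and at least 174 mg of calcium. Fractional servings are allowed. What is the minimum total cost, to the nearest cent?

Compare the cost at each extreme point of the feasible region.
almonds only: max(10/4, 174/76) = 2.5 servings → $2.50.
pasta only: max(10/3, 174/17) = 10.24 servings → $5.12.
quinoa only: max(10/5, 174/29) = 6 servings → $7.20.
almonds + pasta with both tight: 2.2 servings and 0.4 servings → $2.40.
almonds + quinoa with both tight: 2.197 servings and 0.2424 servings → $2.49.
pasta + quinoa: the both-tight solution has a negative serving — not a feasible corner.
Cheapest feasible corner: $2.40.

$2.40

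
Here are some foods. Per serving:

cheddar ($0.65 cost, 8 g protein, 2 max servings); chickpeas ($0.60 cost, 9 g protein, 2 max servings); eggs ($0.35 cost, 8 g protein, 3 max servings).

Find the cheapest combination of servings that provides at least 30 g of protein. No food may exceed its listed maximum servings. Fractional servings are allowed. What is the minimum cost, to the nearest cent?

Cost per g of protein: eggs $0.0437, chickpeas $0.0667, cheddar $0.0813.
Take 3 servings of eggs: +24.0 g protein for $1.05 (total $1.05, still need 6.0 g).
Take 0.6667 servings of chickpeas: +6.0 g protein for $0.40 (total $1.45, still need 0.0 g).
Filling from the cheapest source first is optimal under one linear minimum: $1.45.

$1.45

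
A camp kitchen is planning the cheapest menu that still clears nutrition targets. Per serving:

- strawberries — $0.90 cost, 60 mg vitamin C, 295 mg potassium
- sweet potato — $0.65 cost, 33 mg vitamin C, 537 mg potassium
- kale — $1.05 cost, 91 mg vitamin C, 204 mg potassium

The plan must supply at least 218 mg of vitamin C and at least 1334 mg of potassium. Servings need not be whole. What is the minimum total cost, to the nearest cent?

$3.01

Check every corner: each single food scaled to meet both minima, and each pair solved so both constraints bind.
strawberries only: max(218/60, 1334/295) = 4.522 servings → $4.07.
sweet potato only: max(218/33, 1334/537) = 6.606 servings → $4.29.
kale only: max(218/91, 1334/204) = 6.539 servings → $6.87.
strawberries + sweet potato with both tight: 3.249 servings and 0.6996 servings → $3.38.
strawberries + kale: the both-tight solution has a negative serving — not a feasible corner.
sweet potato + kale with both tight: 1.826 servings and 1.734 servings → $3.01.
The minimum over all feasible corners is $3.01.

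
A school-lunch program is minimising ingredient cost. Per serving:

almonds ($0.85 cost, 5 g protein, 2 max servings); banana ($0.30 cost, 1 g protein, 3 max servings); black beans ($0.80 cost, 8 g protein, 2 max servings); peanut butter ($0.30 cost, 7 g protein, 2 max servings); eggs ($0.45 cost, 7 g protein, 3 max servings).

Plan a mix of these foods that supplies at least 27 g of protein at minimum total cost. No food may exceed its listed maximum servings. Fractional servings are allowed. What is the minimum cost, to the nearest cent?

$1.44

Cost per g of protein: peanut butter $0.0429, eggs $0.0643, black beans $0.1000, almonds $0.1700, banana $0.3000.
Take 2 servings of peanut butter: +14.0 g protein for $0.60 (total $0.60, still need 13.0 g).
Take 1.857 servings of eggs: +13.0 g protein for $0.84 (total $1.44, still need 0.0 g).
Greedy by cheapest-per-g is optimal for a single linear constraint, so the minimum cost is $1.44.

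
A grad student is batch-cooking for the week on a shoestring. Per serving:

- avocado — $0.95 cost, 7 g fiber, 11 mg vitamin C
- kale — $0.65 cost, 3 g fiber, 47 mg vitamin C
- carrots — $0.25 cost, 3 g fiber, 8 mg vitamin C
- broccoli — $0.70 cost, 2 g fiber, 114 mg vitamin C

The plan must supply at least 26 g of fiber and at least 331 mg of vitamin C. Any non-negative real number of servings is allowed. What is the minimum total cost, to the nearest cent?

A basic optimal solution has at most two foods positive. Try each food alone and each pair with both targets met exactly.
avocado only: max(26/7, 331/11) = 30.09 servings → $28.59.
kale only: max(26/3, 331/47) = 8.667 servings → $5.63.
carrots only: max(26/3, 331/8) = 41.38 servings → $10.34.
broccoli only: max(26/2, 331/114) = 13 servings → $9.10.
avocado + kale with both tight: 0.7736 servings and 6.861 servings → $5.19.
avocado + carrots with both targets exact would need a negative amount; discard.
avocado + broccoli with both tight: 2.966 servings and 2.617 servings → $4.65.
kale + carrots with both tight: 6.709 servings and 1.957 servings → $4.85.
kale + broccoli with both targets exact would need a negative amount; discard.
carrots + broccoli with both tight: 7.061 servings and 2.408 servings → $3.45.
So the least-cost plan costs $3.45.

$3.45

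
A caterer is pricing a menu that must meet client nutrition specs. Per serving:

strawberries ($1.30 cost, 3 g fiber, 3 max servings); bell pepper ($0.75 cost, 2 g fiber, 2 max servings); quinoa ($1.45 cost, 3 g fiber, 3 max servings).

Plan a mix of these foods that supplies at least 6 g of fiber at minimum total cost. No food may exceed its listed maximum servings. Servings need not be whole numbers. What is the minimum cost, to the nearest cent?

$2.37

Cost per g of fiber: bell pepper $0.3750, strawberries $0.4333, quinoa $0.4833.
Take 2 servings of bell pepper: +4.0 g fiber for $1.50 (total $1.50, still need 2.0 g).
Take 0.6667 servings of strawberries: +2.0 g fiber for $0.87 (total $2.37, still need 0.0 g).
Filling from the cheapest source first is optimal under one linear minimum: $2.37.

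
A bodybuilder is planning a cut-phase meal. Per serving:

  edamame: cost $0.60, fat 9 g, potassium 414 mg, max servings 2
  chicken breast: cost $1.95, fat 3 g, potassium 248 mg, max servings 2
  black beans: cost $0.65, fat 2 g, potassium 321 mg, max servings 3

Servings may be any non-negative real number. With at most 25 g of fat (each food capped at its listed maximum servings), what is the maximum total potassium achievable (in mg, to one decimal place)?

2057.0 mg

Potassium per g fat: black beans 160.5, chicken breast 82.67, edamame 46.
Take 3 servings of black beans: uses 6 g fat, +963.0 mg potassium (running total 963.0 mg).
Take 2 servings of chicken breast: uses 6 g fat, +496.0 mg potassium (running total 1459.0 mg).
Take 1.444 servings of edamame: uses 13 g fat, +598.0 mg potassium (running total 2057.0 mg).
Greedy by best ratio exhausts the fat allowance optimally: 2057.0 mg.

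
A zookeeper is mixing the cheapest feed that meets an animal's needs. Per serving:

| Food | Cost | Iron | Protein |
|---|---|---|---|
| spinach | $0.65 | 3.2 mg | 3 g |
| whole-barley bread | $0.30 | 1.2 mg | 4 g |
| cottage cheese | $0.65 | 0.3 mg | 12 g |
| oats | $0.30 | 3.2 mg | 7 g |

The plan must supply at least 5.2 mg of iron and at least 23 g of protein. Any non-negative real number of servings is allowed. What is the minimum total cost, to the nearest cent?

spinach only: max(5.2/3.2, 23/3) = 7.667 servings → $4.98.
whole-barley bread only: max(5.2/1.2, 23/4) = 5.75 servings → $1.73.
cottage cheese only: max(5.2/0.3, 23/12) = 17.33 servings → $11.27.
oats only: max(5.2/3.2, 23/7) = 3.286 servings → $0.99.
spinach + whole-barley bread: intersection lies outside the first quadrant.
spinach + cottage cheese with both tight: 1.48 servings and 1.547 servings → $1.97.
spinach + oats: intersection lies outside the first quadrant.
whole-barley bread + cottage cheese with both tight: 4.205 servings and 0.5152 servings → $1.60.
whole-barley bread + oats: the both-tight solution has a negative serving — not a feasible corner.
cottage cheese + oats with both tight: 1.025 servings and 1.529 servings → $1.12.
So the least-cost plan costs $0.99.

$0.99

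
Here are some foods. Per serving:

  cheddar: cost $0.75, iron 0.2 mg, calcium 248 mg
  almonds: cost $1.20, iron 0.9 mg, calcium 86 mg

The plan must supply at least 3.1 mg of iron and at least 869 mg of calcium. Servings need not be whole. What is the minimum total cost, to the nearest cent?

Two binding constraints pin down two serving amounts, so the optimal mix uses at most two foods. The candidates are each food alone (scaled to the tighter of iron/calcium) and each pair with both constraints tight.
cheddar only: max(3.1/0.2, 869/248) = 15.5 servings → $11.62.
almonds only: max(3.1/0.9, 869/86) = 10.1 servings → $12.13.
cheddar + almonds with both tight: 2.502 servings and 2.888 servings → $5.34.
Cheapest feasible corner: $5.34.

$5.34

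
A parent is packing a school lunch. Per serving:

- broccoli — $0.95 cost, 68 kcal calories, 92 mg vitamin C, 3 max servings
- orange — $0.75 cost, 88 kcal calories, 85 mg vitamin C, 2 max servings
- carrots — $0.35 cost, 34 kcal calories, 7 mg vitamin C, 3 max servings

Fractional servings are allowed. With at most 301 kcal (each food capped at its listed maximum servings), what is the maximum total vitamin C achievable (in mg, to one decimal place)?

369.7 mg

Vitamin C per kcal: broccoli 1.353, orange 0.9659, carrots 0.2059.
Take 3 servings of broccoli: uses 204 kcal, +276.0 mg vitamin C (running total 276.0 mg).
Take 1.102 servings of orange: uses 97 kcal, +93.7 mg vitamin C (running total 369.7 mg).
Greedy by best ratio exhausts the calories allowance optimally: 369.7 mg.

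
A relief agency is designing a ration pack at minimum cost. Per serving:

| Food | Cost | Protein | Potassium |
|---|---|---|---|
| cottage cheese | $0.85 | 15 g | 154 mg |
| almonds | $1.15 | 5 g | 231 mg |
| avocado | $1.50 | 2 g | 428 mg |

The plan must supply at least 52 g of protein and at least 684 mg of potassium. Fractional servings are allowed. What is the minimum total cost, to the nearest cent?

$3.46

cottage cheese only: max(52/15, 684/154) = 4.442 servings → $3.78.
almonds only: max(52/5, 684/231) = 10.4 servings → $11.96.
avocado only: max(52/2, 684/428) = 26 servings → $39.00.
cottage cheese + almonds with both tight: 3.188 servings and 0.8356 servings → $3.67.
cottage cheese + avocado with both tight: 3.418 servings and 0.3685 servings → $3.46.
almonds + avocado with both targets exact would need a negative amount; discard.
The minimum over all feasible corners is $3.46.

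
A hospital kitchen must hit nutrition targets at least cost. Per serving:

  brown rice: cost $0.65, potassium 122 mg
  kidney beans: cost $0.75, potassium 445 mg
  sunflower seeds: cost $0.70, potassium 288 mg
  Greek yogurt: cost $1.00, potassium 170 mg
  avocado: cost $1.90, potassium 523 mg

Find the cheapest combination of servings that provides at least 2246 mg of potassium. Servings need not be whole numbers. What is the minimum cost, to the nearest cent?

Cost per mg of potassium: kidney beans $0.0017, sunflower seeds $0.0024, avocado $0.0036, brown rice $0.0053, Greek yogurt $0.0059.
With no serving limits, use only kidney beans: 2246 mg / 445 mg = 5.047 servings × $0.75 = $3.79.

$3.79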